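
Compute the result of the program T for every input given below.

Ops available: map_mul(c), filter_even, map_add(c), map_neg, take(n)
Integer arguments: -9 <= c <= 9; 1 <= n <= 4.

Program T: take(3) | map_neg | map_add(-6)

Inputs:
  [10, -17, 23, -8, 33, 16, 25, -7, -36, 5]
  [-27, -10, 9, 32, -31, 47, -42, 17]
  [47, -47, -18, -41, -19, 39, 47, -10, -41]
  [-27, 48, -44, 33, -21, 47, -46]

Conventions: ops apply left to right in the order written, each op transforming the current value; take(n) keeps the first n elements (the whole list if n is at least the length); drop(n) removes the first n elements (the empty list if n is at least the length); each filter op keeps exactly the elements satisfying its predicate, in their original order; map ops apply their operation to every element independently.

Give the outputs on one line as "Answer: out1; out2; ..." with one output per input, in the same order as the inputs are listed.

[-16, 11, -29]; [21, 4, -15]; [-53, 41, 12]; [21, -54, 38]

Execution, op by op:
  [10, -17, 23, -8, 33, 16, 25, -7, -36, 5] -> [10, -17, 23] -> [-10, 17, -23] -> [-16, 11, -29]
  [-27, -10, 9, 32, -31, 47, -42, 17] -> [-27, -10, 9] -> [27, 10, -9] -> [21, 4, -15]
  [47, -47, -18, -41, -19, 39, 47, -10, -41] -> [47, -47, -18] -> [-47, 47, 18] -> [-53, 41, 12]
  [-27, 48, -44, 33, -21, 47, -46] -> [-27, 48, -44] -> [27, -48, 44] -> [21, -54, 38]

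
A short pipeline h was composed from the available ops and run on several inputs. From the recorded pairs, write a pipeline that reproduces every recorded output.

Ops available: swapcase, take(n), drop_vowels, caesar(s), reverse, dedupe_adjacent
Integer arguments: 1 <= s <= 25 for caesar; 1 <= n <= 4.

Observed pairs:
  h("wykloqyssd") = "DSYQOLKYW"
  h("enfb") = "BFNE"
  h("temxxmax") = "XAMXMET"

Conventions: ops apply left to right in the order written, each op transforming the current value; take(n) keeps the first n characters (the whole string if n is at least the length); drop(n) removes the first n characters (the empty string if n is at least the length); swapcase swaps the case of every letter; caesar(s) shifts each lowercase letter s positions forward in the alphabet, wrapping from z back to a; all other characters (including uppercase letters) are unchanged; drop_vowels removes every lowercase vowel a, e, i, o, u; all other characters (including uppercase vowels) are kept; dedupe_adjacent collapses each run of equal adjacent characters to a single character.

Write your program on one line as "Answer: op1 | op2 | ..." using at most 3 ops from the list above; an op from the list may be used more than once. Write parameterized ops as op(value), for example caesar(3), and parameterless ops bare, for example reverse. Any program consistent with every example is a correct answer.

swapcase | dedupe_adjacent | reverse

Check, running the answer program on each example:
  "wykloqyssd" -> "WYKLOQYSSD" -> "WYKLOQYSD" -> "DSYQOLKYW"
  "enfb" -> "ENFB" -> "ENFB" -> "BFNE"
  "temxxmax" -> "TEMXXMAX" -> "TEMXMAX" -> "XAMXMET"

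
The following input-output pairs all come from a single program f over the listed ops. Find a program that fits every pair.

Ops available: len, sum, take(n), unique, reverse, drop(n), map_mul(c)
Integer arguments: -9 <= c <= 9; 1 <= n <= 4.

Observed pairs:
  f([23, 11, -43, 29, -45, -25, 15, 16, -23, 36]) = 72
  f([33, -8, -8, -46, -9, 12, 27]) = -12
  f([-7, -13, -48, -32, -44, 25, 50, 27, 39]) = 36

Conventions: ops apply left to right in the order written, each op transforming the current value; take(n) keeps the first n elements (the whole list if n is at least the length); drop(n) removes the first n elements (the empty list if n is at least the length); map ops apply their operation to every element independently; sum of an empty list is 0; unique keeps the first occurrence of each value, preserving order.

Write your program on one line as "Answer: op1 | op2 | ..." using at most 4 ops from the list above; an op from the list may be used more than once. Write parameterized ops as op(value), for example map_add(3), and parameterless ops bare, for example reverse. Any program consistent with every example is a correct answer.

reverse | map_mul(-6) | map_mul(2) | sum

Check, running the answer program on each example:
  [23, 11, -43, 29, -45, -25, 15, 16, -23, 36] -> [36, -23, 16, 15, -25, -45, 29, -43, 11, 23] -> [-216, 138, -96, -90, 150, 270, -174, 258, -66, -138] -> [-432, 276, -192, -180, 300, 540, -348, 516, -132, -276] -> 72
  [33, -8, -8, -46, -9, 12, 27] -> [27, 12, -9, -46, -8, -8, 33] -> [-162, -72, 54, 276, 48, 48, -198] -> [-324, -144, 108, 552, 96, 96, -396] -> -12
  [-7, -13, -48, -32, -44, 25, 50, 27, 39] -> [39, 27, 50, 25, -44, -32, -48, -13, -7] -> [-234, -162, -300, -150, 264, 192, 288, 78, 42] -> [-468, -324, -600, -300, 528, 384, 576, 156, 84] -> 36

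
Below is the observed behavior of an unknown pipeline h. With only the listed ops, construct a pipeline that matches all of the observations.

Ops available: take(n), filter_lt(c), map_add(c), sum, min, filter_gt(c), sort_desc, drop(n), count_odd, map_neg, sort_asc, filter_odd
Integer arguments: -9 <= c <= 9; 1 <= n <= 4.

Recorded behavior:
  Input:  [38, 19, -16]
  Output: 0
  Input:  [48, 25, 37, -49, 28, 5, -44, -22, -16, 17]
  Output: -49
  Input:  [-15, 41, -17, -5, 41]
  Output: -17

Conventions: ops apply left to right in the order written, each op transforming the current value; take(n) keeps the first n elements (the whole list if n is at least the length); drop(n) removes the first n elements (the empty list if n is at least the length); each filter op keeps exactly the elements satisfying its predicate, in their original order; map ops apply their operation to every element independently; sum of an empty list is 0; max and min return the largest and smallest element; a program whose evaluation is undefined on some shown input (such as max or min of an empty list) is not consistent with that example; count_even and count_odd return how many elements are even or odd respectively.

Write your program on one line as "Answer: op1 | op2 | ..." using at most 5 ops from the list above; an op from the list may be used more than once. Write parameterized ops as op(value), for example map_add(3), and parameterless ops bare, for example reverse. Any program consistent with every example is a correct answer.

sort_desc | filter_odd | drop(4) | sum

Check, running the answer program on each example:
  [38, 19, -16] -> [38, 19, -16] -> [19] -> [] -> 0
  [48, 25, 37, -49, 28, 5, -44, -22, -16, 17] -> [48, 37, 28, 25, 17, 5, -16, -22, -44, -49] -> [37, 25, 17, 5, -49] -> [-49] -> -49
  [-15, 41, -17, -5, 41] -> [41, 41, -5, -15, -17] -> [41, 41, -5, -15, -17] -> [-17] -> -17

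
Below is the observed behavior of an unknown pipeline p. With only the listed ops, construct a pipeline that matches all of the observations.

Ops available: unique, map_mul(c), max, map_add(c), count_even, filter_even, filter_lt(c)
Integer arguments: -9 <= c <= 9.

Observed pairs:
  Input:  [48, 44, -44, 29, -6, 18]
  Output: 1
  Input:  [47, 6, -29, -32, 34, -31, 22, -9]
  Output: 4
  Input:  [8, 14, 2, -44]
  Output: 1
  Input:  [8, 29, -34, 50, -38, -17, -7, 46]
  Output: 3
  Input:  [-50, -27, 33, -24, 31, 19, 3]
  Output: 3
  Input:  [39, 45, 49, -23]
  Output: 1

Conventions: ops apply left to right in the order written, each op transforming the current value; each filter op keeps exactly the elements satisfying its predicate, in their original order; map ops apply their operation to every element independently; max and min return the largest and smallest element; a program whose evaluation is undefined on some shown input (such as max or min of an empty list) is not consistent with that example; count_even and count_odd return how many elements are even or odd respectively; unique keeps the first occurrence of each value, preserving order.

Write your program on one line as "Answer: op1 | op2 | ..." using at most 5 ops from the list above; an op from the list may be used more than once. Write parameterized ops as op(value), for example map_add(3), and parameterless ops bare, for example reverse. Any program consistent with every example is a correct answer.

filter_lt(-7) | map_add(-5) | map_add(-6) | map_mul(6) | count_even

Check, running the answer program on each example:
  [48, 44, -44, 29, -6, 18] -> [-44] -> [-49] -> [-55] -> [-330] -> 1
  [47, 6, -29, -32, 34, -31, 22, -9] -> [-29, -32, -31, -9] -> [-34, -37, -36, -14] -> [-40, -43, -42, -20] -> [-240, -258, -252, -120] -> 4
  [8, 14, 2, -44] -> [-44] -> [-49] -> [-55] -> [-330] -> 1
  [8, 29, -34, 50, -38, -17, -7, 46] -> [-34, -38, -17] -> [-39, -43, -22] -> [-45, -49, -28] -> [-270, -294, -168] -> 3
  [-50, -27, 33, -24, 31, 19, 3] -> [-50, -27, -24] -> [-55, -32, -29] -> [-61, -38, -35] -> [-366, -228, -210] -> 3
  [39, 45, 49, -23] -> [-23] -> [-28] -> [-34] -> [-204] -> 1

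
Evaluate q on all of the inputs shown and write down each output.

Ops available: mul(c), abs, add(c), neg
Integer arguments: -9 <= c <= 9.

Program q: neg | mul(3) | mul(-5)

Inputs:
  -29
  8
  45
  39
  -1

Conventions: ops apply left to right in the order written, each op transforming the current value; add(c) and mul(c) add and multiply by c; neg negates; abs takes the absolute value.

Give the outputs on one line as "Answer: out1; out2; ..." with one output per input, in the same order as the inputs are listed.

-435; 120; 675; 585; -15

Execution, op by op:
  -29 -> 29 -> 87 -> -435
  8 -> -8 -> -24 -> 120
  45 -> -45 -> -135 -> 675
  39 -> -39 -> -117 -> 585
  -1 -> 1 -> 3 -> -15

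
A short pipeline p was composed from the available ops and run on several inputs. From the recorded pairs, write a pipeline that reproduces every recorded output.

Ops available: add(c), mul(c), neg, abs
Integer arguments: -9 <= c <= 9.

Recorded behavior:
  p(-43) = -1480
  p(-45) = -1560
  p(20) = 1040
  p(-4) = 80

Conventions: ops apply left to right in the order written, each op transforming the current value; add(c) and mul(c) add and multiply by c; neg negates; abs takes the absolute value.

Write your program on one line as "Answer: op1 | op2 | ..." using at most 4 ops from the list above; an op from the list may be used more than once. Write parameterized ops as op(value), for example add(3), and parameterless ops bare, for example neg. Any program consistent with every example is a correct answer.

add(6) | mul(5) | mul(-8) | neg

Check, running the answer program on each example:
  -43 -> -37 -> -185 -> 1480 -> -1480
  -45 -> -39 -> -195 -> 1560 -> -1560
  20 -> 26 -> 130 -> -1040 -> 1040
  -4 -> 2 -> 10 -> -80 -> 80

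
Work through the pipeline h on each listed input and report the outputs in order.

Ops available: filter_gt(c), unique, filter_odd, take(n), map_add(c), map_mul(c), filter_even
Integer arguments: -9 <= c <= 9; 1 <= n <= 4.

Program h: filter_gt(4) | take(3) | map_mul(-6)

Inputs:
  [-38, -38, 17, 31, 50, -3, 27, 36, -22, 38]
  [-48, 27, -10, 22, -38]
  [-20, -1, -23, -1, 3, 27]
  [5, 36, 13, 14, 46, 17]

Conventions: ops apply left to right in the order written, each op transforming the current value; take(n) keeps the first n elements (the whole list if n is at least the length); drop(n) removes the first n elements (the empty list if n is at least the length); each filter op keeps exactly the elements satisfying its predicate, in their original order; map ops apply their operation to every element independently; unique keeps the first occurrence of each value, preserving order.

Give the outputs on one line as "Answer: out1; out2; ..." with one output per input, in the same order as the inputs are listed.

Execution, op by op:
  [-38, -38, 17, 31, 50, -3, 27, 36, -22, 38] -> [17, 31, 50, 27, 36, 38] -> [17, 31, 50] -> [-102, -186, -300]
  [-48, 27, -10, 22, -38] -> [27, 22] -> [27, 22] -> [-162, -132]
  [-20, -1, -23, -1, 3, 27] -> [27] -> [27] -> [-162]
  [5, 36, 13, 14, 46, 17] -> [5, 36, 13, 14, 46, 17] -> [5, 36, 13] -> [-30, -216, -78]

[-102, -186, -300]; [-162, -132]; [-162]; [-30, -216, -78]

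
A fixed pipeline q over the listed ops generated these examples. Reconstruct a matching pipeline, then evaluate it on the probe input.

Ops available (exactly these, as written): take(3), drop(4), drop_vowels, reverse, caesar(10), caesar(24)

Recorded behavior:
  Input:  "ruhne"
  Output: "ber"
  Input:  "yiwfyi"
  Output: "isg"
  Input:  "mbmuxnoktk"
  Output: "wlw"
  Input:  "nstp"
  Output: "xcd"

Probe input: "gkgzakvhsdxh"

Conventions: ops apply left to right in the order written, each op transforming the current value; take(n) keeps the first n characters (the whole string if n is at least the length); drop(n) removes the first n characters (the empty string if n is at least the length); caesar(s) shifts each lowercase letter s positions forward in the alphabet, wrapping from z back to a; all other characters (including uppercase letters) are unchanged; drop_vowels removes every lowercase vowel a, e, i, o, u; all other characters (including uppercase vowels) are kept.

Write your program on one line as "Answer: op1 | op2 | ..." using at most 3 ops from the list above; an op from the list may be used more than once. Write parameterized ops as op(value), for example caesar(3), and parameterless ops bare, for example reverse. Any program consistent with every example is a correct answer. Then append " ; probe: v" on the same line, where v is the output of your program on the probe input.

caesar(10) | take(3) ; probe: "quq"

Check, running the answer program on each example:
  "ruhne" -> "berxo" -> "ber"
  "yiwfyi" -> "isgpis" -> "isg"
  "mbmuxnoktk" -> "wlwehxyudu" -> "wlw"
  "nstp" -> "xcdz" -> "xcd"
  probe: "gkgzakvhsdxh" -> "quqjkufrcnhr" -> "quq"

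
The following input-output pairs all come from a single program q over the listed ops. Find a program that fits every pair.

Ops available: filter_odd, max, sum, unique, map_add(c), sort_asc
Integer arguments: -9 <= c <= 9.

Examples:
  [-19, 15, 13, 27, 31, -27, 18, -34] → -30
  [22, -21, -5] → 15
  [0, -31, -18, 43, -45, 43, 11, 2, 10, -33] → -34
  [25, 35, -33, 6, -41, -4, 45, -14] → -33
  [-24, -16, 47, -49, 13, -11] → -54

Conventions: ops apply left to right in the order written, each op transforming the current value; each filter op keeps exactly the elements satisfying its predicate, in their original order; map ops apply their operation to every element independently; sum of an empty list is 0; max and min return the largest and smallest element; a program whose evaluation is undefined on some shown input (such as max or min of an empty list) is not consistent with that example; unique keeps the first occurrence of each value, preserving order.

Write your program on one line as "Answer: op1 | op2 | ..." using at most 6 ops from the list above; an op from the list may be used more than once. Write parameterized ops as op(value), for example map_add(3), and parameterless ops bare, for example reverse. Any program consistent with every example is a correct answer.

unique | map_add(-7) | sort_asc | filter_odd | sum

Check, running the answer program on each example:
  [-19, 15, 13, 27, 31, -27, 18, -34] -> [-19, 15, 13, 27, 31, -27, 18, -34] -> [-26, 8, 6, 20, 24, -34, 11, -41] -> [-41, -34, -26, 6, 8, 11, 20, 24] -> [-41, 11] -> -30
  [22, -21, -5] -> [22, -21, -5] -> [15, -28, -12] -> [-28, -12, 15] -> [15] -> 15
  [0, -31, -18, 43, -45, 43, 11, 2, 10, -33] -> [0, -31, -18, 43, -45, 11, 2, 10, -33] -> [-7, -38, -25, 36, -52, 4, -5, 3, -40] -> [-52, -40, -38, -25, -7, -5, 3, 4, 36] -> [-25, -7, -5, 3] -> -34
  [25, 35, -33, 6, -41, -4, 45, -14] -> [25, 35, -33, 6, -41, -4, 45, -14] -> [18, 28, -40, -1, -48, -11, 38, -21] -> [-48, -40, -21, -11, -1, 18, 28, 38] -> [-21, -11, -1] -> -33
  [-24, -16, 47, -49, 13, -11] -> [-24, -16, 47, -49, 13, -11] -> [-31, -23, 40, -56, 6, -18] -> [-56, -31, -23, -18, 6, 40] -> [-31, -23] -> -54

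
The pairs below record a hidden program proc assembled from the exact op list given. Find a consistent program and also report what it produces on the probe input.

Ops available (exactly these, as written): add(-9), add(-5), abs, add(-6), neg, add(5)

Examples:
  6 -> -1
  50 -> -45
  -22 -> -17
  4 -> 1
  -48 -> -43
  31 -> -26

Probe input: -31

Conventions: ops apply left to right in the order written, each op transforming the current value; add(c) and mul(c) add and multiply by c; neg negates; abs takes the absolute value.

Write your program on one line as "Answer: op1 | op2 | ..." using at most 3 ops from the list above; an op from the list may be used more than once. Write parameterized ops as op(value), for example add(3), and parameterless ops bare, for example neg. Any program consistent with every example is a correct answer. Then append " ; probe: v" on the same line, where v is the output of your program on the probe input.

abs | neg | add(5) ; probe: -26

Check, running the answer program on each example:
  6 -> 6 -> -6 -> -1
  50 -> 50 -> -50 -> -45
  -22 -> 22 -> -22 -> -17
  4 -> 4 -> -4 -> 1
  -48 -> 48 -> -48 -> -43
  31 -> 31 -> -31 -> -26
  probe: -31 -> 31 -> -31 -> -26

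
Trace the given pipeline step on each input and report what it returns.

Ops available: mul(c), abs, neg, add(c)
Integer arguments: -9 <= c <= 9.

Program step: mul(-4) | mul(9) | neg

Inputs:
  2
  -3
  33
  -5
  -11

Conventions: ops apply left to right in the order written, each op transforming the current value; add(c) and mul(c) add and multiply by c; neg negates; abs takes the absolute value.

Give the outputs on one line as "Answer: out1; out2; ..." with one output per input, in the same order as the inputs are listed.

72; -108; 1188; -180; -396

Execution, op by op:
  2 -> -8 -> -72 -> 72
  -3 -> 12 -> 108 -> -108
  33 -> -132 -> -1188 -> 1188
  -5 -> 20 -> 180 -> -180
  -11 -> 44 -> 396 -> -396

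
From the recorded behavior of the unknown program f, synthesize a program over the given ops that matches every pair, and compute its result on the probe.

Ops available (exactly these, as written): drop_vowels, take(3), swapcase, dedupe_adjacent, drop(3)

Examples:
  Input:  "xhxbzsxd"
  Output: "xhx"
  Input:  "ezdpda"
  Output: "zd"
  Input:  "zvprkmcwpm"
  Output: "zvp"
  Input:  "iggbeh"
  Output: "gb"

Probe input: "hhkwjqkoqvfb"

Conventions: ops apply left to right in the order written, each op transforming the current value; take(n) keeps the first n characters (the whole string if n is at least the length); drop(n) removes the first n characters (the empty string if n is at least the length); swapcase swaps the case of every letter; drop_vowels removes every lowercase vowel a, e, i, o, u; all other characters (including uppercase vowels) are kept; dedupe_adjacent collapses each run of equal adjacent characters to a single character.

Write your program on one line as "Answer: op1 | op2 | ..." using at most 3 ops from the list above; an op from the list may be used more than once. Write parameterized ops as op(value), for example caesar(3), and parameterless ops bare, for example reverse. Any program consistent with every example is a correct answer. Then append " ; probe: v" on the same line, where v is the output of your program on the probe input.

dedupe_adjacent | take(3) | drop_vowels ; probe: "hkw"

Check, running the answer program on each example:
  "xhxbzsxd" -> "xhxbzsxd" -> "xhx" -> "xhx"
  "ezdpda" -> "ezdpda" -> "ezd" -> "zd"
  "zvprkmcwpm" -> "zvprkmcwpm" -> "zvp" -> "zvp"
  "iggbeh" -> "igbeh" -> "igb" -> "gb"
  probe: "hhkwjqkoqvfb" -> "hkwjqkoqvfb" -> "hkw" -> "hkw"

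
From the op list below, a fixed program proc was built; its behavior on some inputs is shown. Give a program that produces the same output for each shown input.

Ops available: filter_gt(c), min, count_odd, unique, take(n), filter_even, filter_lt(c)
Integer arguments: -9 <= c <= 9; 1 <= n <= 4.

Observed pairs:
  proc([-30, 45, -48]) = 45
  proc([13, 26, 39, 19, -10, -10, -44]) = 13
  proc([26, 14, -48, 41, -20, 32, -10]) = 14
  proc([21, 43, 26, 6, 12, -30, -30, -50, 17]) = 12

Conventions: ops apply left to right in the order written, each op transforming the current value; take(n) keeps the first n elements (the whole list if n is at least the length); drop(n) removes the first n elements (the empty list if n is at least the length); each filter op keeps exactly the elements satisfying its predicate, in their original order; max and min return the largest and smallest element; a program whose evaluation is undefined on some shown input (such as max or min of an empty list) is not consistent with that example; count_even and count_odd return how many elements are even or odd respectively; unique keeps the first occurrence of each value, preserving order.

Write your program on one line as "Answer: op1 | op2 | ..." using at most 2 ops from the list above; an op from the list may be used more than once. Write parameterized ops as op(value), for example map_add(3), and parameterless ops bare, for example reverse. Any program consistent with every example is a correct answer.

filter_gt(8) | min

Check, running the answer program on each example:
  [-30, 45, -48] -> [45] -> 45
  [13, 26, 39, 19, -10, -10, -44] -> [13, 26, 39, 19] -> 13
  [26, 14, -48, 41, -20, 32, -10] -> [26, 14, 41, 32] -> 14
  [21, 43, 26, 6, 12, -30, -30, -50, 17] -> [21, 43, 26, 12, 17] -> 12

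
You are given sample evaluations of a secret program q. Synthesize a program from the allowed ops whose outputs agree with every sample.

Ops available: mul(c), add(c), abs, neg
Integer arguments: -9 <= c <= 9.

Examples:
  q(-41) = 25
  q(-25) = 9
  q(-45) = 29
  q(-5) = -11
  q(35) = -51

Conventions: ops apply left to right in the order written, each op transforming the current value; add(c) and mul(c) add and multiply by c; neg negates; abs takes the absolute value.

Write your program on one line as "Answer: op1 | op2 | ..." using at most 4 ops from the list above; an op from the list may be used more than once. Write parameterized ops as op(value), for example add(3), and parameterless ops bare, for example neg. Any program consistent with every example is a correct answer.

add(3) | neg | add(-4) | add(-9)

Check, running the answer program on each example:
  -41 -> -38 -> 38 -> 34 -> 25
  -25 -> -22 -> 22 -> 18 -> 9
  -45 -> -42 -> 42 -> 38 -> 29
  -5 -> -2 -> 2 -> -2 -> -11
  35 -> 38 -> -38 -> -42 -> -51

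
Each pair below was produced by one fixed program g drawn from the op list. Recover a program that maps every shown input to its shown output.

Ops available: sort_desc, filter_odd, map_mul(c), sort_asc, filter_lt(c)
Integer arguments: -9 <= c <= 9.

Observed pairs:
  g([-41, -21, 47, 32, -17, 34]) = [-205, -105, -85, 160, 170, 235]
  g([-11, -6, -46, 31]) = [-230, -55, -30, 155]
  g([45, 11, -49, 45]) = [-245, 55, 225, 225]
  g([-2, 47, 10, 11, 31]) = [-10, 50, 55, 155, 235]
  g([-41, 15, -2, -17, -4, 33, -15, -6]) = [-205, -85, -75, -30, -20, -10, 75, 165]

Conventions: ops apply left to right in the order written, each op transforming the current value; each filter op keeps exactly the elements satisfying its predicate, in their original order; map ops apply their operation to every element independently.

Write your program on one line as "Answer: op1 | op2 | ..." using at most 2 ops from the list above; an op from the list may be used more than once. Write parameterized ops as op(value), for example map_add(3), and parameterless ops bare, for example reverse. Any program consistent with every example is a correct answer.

map_mul(5) | sort_asc

Check, running the answer program on each example:
  [-41, -21, 47, 32, -17, 34] -> [-205, -105, 235, 160, -85, 170] -> [-205, -105, -85, 160, 170, 235]
  [-11, -6, -46, 31] -> [-55, -30, -230, 155] -> [-230, -55, -30, 155]
  [45, 11, -49, 45] -> [225, 55, -245, 225] -> [-245, 55, 225, 225]
  [-2, 47, 10, 11, 31] -> [-10, 235, 50, 55, 155] -> [-10, 50, 55, 155, 235]
  [-41, 15, -2, -17, -4, 33, -15, -6] -> [-205, 75, -10, -85, -20, 165, -75, -30] -> [-205, -85, -75, -30, -20, -10, 75, 165]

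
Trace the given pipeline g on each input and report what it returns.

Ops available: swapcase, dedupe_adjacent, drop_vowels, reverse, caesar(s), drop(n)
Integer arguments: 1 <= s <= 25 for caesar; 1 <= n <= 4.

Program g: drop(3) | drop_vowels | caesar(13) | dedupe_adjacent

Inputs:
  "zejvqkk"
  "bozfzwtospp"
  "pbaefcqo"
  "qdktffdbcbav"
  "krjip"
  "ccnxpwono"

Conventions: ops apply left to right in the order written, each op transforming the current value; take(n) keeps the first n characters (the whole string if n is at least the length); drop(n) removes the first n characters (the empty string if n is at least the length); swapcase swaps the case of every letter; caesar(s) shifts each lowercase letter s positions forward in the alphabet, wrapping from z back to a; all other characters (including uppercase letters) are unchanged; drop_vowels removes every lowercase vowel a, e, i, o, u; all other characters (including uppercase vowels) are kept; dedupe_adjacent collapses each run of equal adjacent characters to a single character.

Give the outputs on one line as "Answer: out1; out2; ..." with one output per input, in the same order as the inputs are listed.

"idx"; "smjgfc"; "spd"; "gsqopoi"; "c"; "kcja"

Execution, op by op:
  "zejvqkk" -> "vqkk" -> "vqkk" -> "idxx" -> "idx"
  "bozfzwtospp" -> "fzwtospp" -> "fzwtspp" -> "smjgfcc" -> "smjgfc"
  "pbaefcqo" -> "efcqo" -> "fcq" -> "spd" -> "spd"
  "qdktffdbcbav" -> "tffdbcbav" -> "tffdbcbv" -> "gssqopoi" -> "gsqopoi"
  "krjip" -> "ip" -> "p" -> "c" -> "c"
  "ccnxpwono" -> "xpwono" -> "xpwn" -> "kcja" -> "kcja"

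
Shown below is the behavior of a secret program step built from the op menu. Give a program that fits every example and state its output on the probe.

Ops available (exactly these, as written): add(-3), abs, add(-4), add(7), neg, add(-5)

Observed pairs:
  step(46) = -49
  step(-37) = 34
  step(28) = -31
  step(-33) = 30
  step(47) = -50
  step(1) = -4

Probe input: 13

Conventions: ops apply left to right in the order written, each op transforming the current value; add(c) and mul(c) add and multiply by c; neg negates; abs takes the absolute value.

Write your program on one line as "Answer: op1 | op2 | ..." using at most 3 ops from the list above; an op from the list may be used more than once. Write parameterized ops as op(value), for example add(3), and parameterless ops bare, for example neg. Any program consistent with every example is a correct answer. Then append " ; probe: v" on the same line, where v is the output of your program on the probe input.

add(-4) | add(7) | neg ; probe: -16

Check, running the answer program on each example:
  46 -> 42 -> 49 -> -49
  -37 -> -41 -> -34 -> 34
  28 -> 24 -> 31 -> -31
  -33 -> -37 -> -30 -> 30
  47 -> 43 -> 50 -> -50
  1 -> -3 -> 4 -> -4
  probe: 13 -> 9 -> 16 -> -16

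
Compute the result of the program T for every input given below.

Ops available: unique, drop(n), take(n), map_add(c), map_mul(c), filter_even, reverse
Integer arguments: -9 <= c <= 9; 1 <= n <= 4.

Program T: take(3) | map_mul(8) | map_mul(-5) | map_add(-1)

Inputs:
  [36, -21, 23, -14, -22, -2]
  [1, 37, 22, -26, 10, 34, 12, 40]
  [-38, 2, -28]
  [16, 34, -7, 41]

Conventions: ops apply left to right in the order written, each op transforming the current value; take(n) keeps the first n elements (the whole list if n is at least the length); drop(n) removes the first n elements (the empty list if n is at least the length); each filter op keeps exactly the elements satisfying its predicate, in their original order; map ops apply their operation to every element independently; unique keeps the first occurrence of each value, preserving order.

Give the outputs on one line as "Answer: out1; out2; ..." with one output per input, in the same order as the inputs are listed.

[-1441, 839, -921]; [-41, -1481, -881]; [1519, -81, 1119]; [-641, -1361, 279]

Execution, op by op:
  [36, -21, 23, -14, -22, -2] -> [36, -21, 23] -> [288, -168, 184] -> [-1440, 840, -920] -> [-1441, 839, -921]
  [1, 37, 22, -26, 10, 34, 12, 40] -> [1, 37, 22] -> [8, 296, 176] -> [-40, -1480, -880] -> [-41, -1481, -881]
  [-38, 2, -28] -> [-38, 2, -28] -> [-304, 16, -224] -> [1520, -80, 1120] -> [1519, -81, 1119]
  [16, 34, -7, 41] -> [16, 34, -7] -> [128, 272, -56] -> [-640, -1360, 280] -> [-641, -1361, 279]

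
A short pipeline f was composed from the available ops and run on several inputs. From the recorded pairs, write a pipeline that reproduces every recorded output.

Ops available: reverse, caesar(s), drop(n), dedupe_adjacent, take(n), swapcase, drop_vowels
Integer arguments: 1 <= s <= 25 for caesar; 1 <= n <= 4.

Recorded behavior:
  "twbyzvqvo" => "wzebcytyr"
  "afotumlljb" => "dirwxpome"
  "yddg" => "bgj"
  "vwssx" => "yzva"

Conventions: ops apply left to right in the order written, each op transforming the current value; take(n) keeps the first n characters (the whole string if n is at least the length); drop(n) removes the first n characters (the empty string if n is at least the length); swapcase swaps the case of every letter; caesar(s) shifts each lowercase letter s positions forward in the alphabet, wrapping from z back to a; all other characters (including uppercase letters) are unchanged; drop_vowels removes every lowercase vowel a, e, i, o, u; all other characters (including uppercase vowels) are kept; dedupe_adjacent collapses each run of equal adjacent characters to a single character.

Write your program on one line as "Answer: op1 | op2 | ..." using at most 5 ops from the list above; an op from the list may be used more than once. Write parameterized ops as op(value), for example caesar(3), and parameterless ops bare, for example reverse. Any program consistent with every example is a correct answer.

reverse | dedupe_adjacent | caesar(3) | reverse

Check, running the answer program on each example:
  "twbyzvqvo" -> "ovqvzybwt" -> "ovqvzybwt" -> "rytycbezw" -> "wzebcytyr"
  "afotumlljb" -> "bjllmutofa" -> "bjlmutofa" -> "emopxwrid" -> "dirwxpome"
  "yddg" -> "gddy" -> "gdy" -> "jgb" -> "bgj"
  "vwssx" -> "xsswv" -> "xswv" -> "avzy" -> "yzva"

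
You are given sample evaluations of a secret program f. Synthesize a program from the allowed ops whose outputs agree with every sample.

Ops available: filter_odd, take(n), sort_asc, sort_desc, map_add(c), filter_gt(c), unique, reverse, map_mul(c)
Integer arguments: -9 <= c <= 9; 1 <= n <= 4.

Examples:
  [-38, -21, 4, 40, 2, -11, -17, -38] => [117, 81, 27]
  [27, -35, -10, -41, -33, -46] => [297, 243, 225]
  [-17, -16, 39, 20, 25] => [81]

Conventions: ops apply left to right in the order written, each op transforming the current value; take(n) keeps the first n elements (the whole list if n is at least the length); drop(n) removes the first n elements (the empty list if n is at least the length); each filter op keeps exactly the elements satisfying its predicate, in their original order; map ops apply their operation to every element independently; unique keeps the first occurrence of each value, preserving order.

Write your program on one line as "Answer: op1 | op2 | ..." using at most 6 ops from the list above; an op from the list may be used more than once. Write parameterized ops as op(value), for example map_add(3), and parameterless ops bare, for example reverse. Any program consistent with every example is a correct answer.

map_add(8) | sort_asc | map_mul(-9) | filter_gt(-9) | filter_odd

Check, running the answer program on each example:
  [-38, -21, 4, 40, 2, -11, -17, -38] -> [-30, -13, 12, 48, 10, -3, -9, -30] -> [-30, -30, -13, -9, -3, 10, 12, 48] -> [270, 270, 117, 81, 27, -90, -108, -432] -> [270, 270, 117, 81, 27] -> [117, 81, 27]
  [27, -35, -10, -41, -33, -46] -> [35, -27, -2, -33, -25, -38] -> [-38, -33, -27, -25, -2, 35] -> [342, 297, 243, 225, 18, -315] -> [342, 297, 243, 225, 18] -> [297, 243, 225]
  [-17, -16, 39, 20, 25] -> [-9, -8, 47, 28, 33] -> [-9, -8, 28, 33, 47] -> [81, 72, -252, -297, -423] -> [81, 72] -> [81]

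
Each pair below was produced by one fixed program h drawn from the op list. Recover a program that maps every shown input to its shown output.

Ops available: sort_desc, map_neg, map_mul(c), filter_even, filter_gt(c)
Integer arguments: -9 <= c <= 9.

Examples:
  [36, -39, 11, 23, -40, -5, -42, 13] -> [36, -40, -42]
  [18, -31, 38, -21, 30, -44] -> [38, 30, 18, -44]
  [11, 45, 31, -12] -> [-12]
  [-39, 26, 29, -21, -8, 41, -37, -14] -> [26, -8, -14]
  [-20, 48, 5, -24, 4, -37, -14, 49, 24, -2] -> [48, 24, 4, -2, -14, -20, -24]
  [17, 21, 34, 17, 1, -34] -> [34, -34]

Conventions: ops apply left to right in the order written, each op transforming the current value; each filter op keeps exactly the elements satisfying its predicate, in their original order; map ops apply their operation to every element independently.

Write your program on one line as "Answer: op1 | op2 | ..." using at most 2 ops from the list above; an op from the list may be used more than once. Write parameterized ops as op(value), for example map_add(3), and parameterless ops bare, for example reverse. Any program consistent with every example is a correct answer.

sort_desc | filter_even

Check, running the answer program on each example:
  [36, -39, 11, 23, -40, -5, -42, 13] -> [36, 23, 13, 11, -5, -39, -40, -42] -> [36, -40, -42]
  [18, -31, 38, -21, 30, -44] -> [38, 30, 18, -21, -31, -44] -> [38, 30, 18, -44]
  [11, 45, 31, -12] -> [45, 31, 11, -12] -> [-12]
  [-39, 26, 29, -21, -8, 41, -37, -14] -> [41, 29, 26, -8, -14, -21, -37, -39] -> [26, -8, -14]
  [-20, 48, 5, -24, 4, -37, -14, 49, 24, -2] -> [49, 48, 24, 5, 4, -2, -14, -20, -24, -37] -> [48, 24, 4, -2, -14, -20, -24]
  [17, 21, 34, 17, 1, -34] -> [34, 21, 17, 17, 1, -34] -> [34, -34]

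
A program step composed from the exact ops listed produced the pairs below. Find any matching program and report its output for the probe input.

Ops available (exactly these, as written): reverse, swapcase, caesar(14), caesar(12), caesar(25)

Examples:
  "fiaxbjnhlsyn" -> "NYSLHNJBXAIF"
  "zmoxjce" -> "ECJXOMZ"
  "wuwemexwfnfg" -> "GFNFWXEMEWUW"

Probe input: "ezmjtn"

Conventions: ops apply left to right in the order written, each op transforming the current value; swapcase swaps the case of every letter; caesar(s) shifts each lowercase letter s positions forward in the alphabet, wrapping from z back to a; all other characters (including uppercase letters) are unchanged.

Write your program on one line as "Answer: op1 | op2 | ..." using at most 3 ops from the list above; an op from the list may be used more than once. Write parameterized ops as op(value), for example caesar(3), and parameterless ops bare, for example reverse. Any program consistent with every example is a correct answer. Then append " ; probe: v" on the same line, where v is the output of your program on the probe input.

reverse | swapcase ; probe: "NTJMZE"

Check, running the answer program on each example:
  "fiaxbjnhlsyn" -> "nyslhnjbxaif" -> "NYSLHNJBXAIF"
  "zmoxjce" -> "ecjxomz" -> "ECJXOMZ"
  "wuwemexwfnfg" -> "gfnfwxemewuw" -> "GFNFWXEMEWUW"
  probe: "ezmjtn" -> "ntjmze" -> "NTJMZE"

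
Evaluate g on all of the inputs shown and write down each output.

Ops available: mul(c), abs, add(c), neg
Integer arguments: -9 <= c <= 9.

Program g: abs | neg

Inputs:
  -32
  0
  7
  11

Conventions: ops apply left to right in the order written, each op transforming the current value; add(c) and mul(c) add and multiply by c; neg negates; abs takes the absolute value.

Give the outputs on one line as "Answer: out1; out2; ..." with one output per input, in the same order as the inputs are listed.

-32; 0; -7; -11

Execution, op by op:
  -32 -> 32 -> -32
  0 -> 0 -> 0
  7 -> 7 -> -7
  11 -> 11 -> -11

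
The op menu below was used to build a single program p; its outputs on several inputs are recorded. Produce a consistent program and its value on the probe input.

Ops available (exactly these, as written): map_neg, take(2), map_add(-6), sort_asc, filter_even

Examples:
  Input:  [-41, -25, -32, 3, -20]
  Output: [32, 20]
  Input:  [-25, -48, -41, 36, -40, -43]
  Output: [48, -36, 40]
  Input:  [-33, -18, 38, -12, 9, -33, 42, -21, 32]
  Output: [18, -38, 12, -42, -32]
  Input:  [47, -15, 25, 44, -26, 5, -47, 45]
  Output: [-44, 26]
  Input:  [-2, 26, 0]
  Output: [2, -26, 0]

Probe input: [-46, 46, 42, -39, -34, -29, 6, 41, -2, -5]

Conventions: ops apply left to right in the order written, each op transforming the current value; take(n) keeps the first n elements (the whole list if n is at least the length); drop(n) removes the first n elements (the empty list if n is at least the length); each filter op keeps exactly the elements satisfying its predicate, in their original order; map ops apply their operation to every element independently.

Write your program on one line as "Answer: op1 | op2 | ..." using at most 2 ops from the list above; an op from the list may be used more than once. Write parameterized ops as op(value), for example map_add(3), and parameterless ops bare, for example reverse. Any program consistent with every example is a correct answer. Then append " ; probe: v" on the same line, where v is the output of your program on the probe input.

map_neg | filter_even ; probe: [46, -46, -42, 34, -6, 2]

Check, running the answer program on each example:
  [-41, -25, -32, 3, -20] -> [41, 25, 32, -3, 20] -> [32, 20]
  [-25, -48, -41, 36, -40, -43] -> [25, 48, 41, -36, 40, 43] -> [48, -36, 40]
  [-33, -18, 38, -12, 9, -33, 42, -21, 32] -> [33, 18, -38, 12, -9, 33, -42, 21, -32] -> [18, -38, 12, -42, -32]
  [47, -15, 25, 44, -26, 5, -47, 45] -> [-47, 15, -25, -44, 26, -5, 47, -45] -> [-44, 26]
  [-2, 26, 0] -> [2, -26, 0] -> [2, -26, 0]
  probe: [-46, 46, 42, -39, -34, -29, 6, 41, -2, -5] -> [46, -46, -42, 39, 34, 29, -6, -41, 2, 5] -> [46, -46, -42, 34, -6, 2]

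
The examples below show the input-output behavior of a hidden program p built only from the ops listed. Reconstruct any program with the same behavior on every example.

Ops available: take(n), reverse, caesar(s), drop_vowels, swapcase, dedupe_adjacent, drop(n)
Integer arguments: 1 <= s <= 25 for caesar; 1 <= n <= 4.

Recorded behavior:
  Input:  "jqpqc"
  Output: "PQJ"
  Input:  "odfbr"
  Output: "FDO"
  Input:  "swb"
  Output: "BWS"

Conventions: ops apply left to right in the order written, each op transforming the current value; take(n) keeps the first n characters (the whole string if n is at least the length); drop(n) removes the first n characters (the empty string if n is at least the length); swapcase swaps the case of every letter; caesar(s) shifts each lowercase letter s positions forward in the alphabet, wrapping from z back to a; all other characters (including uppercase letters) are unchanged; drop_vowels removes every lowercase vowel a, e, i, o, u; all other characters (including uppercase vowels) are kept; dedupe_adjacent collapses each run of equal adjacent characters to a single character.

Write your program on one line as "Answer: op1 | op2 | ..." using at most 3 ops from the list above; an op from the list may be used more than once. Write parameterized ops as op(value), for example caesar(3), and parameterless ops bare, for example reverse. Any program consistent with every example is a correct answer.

take(3) | swapcase | reverse

Check, running the answer program on each example:
  "jqpqc" -> "jqp" -> "JQP" -> "PQJ"
  "odfbr" -> "odf" -> "ODF" -> "FDO"
  "swb" -> "swb" -> "SWB" -> "BWS"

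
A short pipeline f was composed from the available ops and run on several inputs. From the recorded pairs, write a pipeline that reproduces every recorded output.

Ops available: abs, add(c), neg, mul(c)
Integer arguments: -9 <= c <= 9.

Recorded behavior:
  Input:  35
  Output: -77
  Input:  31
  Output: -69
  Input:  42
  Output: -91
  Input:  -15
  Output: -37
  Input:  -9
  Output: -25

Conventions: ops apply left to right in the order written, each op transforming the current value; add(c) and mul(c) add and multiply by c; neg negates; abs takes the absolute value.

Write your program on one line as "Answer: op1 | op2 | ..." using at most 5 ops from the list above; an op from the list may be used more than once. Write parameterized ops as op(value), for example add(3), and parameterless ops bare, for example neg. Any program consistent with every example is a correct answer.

abs | neg | mul(-2) | add(7) | neg

Check, running the answer program on each example:
  35 -> 35 -> -35 -> 70 -> 77 -> -77
  31 -> 31 -> -31 -> 62 -> 69 -> -69
  42 -> 42 -> -42 -> 84 -> 91 -> -91
  -15 -> 15 -> -15 -> 30 -> 37 -> -37
  -9 -> 9 -> -9 -> 18 -> 25 -> -25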